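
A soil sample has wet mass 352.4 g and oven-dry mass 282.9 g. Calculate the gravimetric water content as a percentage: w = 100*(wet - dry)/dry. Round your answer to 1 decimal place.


Step 1: Water mass = wet - dry = 352.4 - 282.9 = 69.5 g
Step 2: w = 100 * water mass / dry mass
Step 3: w = 100 * 69.5 / 282.9 = 24.6%

24.6


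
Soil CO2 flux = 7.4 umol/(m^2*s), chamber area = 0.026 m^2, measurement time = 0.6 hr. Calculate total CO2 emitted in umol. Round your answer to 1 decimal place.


Step 1: Convert time to seconds: 0.6 hr * 3600 = 2160.0 s
Step 2: Total = flux * area * time_s
Step 3: Total = 7.4 * 0.026 * 2160.0
Step 4: Total = 415.6 umol

415.6


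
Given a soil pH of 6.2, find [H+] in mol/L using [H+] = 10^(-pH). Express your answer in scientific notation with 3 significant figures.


Step 1: [H+] = 10^(-pH)
Step 2: [H+] = 10^(-6.2)
Step 3: [H+] = 6.31e-07 mol/L

6.31e-07


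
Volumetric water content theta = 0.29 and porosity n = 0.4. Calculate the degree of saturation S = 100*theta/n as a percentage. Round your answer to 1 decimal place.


Step 1: S = 100 * theta_v / n
Step 2: S = 100 * 0.29 / 0.4
Step 3: S = 72.5%

72.5


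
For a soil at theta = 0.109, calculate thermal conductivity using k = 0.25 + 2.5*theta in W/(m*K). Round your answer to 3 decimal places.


Step 1: k = 0.25 + 2.5 * theta
Step 2: k = 0.25 + 2.5 * 0.109
Step 3: k = 0.25 + 0.273
Step 4: k = 0.523 W/(m*K)

0.523


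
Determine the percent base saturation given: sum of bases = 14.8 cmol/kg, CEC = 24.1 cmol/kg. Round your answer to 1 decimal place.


Step 1: BS = 100 * (sum of bases) / CEC
Step 2: BS = 100 * 14.8 / 24.1
Step 3: BS = 61.4%

61.4


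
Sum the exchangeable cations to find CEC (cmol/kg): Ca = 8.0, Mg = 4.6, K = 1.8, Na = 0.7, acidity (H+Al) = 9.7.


Step 1: CEC = Ca + Mg + K + Na + (H+Al)
Step 2: CEC = 8.0 + 4.6 + 1.8 + 0.7 + 9.7
Step 3: CEC = 24.8 cmol/kg

24.8


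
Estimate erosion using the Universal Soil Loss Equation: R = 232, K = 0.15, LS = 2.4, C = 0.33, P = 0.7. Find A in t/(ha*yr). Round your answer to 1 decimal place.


Step 1: A = R * K * LS * C * P
Step 2: R * K = 232 * 0.15 = 34.8
Step 3: (R*K) * LS = 34.8 * 2.4 = 83.52
Step 4: * C * P = 83.52 * 0.33 * 0.7 = 19.3
Step 5: A = 19.3 t/(ha*yr)

19.3


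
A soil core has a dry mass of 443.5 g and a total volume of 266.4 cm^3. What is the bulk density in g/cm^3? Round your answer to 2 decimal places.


Step 1: Identify the formula: BD = dry mass / volume
Step 2: Substitute values: BD = 443.5 / 266.4
Step 3: BD = 1.66 g/cm^3

1.66


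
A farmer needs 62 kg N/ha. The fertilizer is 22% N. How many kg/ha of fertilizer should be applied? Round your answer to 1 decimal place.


Step 1: Fertilizer rate = target N / (N content / 100)
Step 2: Rate = 62 / (22 / 100)
Step 3: Rate = 62 / 0.22
Step 4: Rate = 281.8 kg/ha

281.8


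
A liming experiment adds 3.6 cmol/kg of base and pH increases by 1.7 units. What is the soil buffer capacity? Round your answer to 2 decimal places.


Step 1: BC = change in base / change in pH
Step 2: BC = 3.6 / 1.7
Step 3: BC = 2.12 cmol/(kg*pH unit)

2.12


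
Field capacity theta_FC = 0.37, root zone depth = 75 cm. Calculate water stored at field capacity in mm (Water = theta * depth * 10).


Step 1: Water (mm) = theta_FC * depth (cm) * 10
Step 2: Water = 0.37 * 75 * 10
Step 3: Water = 277.5 mm

277.5


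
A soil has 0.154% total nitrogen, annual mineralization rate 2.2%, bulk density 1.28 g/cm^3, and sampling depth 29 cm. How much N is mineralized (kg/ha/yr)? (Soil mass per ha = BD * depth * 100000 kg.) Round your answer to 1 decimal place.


Step 1: Soil mass per ha = BD * depth * 100000 = 1.28 * 29 * 100000 = 3712000 kg
Step 2: Total N pool = soil mass * N%/100 = 3712000 * 0.154/100 = 5716.48 kg/ha
Step 3: N mineralized = N pool * rate%/100 = 5716.48 * 2.2/100 = 125.8 kg/ha/yr

125.8


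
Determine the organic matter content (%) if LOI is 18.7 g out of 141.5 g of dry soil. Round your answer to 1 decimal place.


Step 1: OM% = 100 * LOI / sample mass
Step 2: OM = 100 * 18.7 / 141.5
Step 3: OM = 13.2%

13.2


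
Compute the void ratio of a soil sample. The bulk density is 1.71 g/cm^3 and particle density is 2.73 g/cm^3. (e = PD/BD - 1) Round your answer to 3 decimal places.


Step 1: e = PD / BD - 1
Step 2: e = 2.73 / 1.71 - 1
Step 3: e = 1.59649 - 1
Step 4: e = 0.596

0.596


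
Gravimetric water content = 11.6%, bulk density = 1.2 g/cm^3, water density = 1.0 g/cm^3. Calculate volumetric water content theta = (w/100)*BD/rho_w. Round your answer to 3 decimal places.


Step 1: theta = (w / 100) * BD / rho_w
Step 2: theta = (11.6 / 100) * 1.2 / 1.0
Step 3: theta = 0.116 * 1.2
Step 4: theta = 0.139

0.139


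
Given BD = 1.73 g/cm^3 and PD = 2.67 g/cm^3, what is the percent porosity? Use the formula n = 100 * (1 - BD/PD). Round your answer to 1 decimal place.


Step 1: Formula: n = 100 * (1 - BD / PD)
Step 2: n = 100 * (1 - 1.73 / 2.67)
Step 3: n = 100 * (1 - 0.64794)
Step 4: n = 35.2%

35.2


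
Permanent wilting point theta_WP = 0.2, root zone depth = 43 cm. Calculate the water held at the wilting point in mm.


Step 1: Water (mm) = theta_WP * depth * 10
Step 2: Water = 0.2 * 43 * 10
Step 3: Water = 86.0 mm

86.0


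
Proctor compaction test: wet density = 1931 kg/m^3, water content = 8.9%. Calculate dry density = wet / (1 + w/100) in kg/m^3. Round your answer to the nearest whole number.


Step 1: Dry density = wet density / (1 + w/100)
Step 2: Dry density = 1931 / (1 + 8.9/100)
Step 3: Dry density = 1931 / 1.089
Step 4: Dry density = 1773 kg/m^3

1773


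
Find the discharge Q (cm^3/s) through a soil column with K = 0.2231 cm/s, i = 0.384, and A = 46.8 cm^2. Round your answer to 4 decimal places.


Step 1: Apply Darcy's law: Q = K * i * A
Step 2: Q = 0.2231 * 0.384 * 46.8
Step 3: Q = 4.0094 cm^3/s

4.0094


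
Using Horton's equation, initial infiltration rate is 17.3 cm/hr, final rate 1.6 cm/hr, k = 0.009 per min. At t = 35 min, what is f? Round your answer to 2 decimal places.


Step 1: f = fc + (f0 - fc) * exp(-k * t)
Step 2: exp(-0.009 * 35) = 0.729789
Step 3: f = 1.6 + (17.3 - 1.6) * 0.729789
Step 4: f = 1.6 + 15.7 * 0.729789
Step 5: f = 13.06 cm/hr

13.06


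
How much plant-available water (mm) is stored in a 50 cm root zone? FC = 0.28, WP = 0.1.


Step 1: Available water = (FC - WP) * depth * 10
Step 2: AW = (0.28 - 0.1) * 50 * 10
Step 3: AW = 0.18 * 50 * 10
Step 4: AW = 90.0 mm

90.0


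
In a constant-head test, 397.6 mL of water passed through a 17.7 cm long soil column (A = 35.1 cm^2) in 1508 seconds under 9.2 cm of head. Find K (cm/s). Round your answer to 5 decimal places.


Step 1: K = Q * L / (A * t * h)
Step 2: Numerator = 397.6 * 17.7 = 7037.52
Step 3: Denominator = 35.1 * 1508 * 9.2 = 486963.36
Step 4: K = 7037.52 / 486963.36 = 0.01445 cm/s

0.01445


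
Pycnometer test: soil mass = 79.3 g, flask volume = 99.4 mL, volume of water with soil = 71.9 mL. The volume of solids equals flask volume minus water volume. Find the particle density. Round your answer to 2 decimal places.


Step 1: Volume of solids = flask volume - water volume with soil
Step 2: V_solids = 99.4 - 71.9 = 27.5 mL
Step 3: Particle density = mass / V_solids = 79.3 / 27.5 = 2.88 g/cm^3

2.88


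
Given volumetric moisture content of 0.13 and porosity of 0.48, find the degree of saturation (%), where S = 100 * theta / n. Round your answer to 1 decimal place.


Step 1: S = 100 * theta_v / n
Step 2: S = 100 * 0.13 / 0.48
Step 3: S = 27.1%

27.1


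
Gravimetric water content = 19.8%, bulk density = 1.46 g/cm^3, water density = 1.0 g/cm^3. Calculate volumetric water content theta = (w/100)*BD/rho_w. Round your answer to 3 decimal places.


Step 1: theta = (w / 100) * BD / rho_w
Step 2: theta = (19.8 / 100) * 1.46 / 1.0
Step 3: theta = 0.198 * 1.46
Step 4: theta = 0.289

0.289


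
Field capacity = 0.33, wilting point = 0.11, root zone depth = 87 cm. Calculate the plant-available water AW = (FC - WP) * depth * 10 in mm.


Step 1: Available water = (FC - WP) * depth * 10
Step 2: AW = (0.33 - 0.11) * 87 * 10
Step 3: AW = 0.22 * 87 * 10
Step 4: AW = 191.4 mm

191.4


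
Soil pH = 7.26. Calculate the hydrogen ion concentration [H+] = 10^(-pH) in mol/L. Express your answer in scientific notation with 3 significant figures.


Step 1: [H+] = 10^(-pH)
Step 2: [H+] = 10^(-7.26)
Step 3: [H+] = 5.50e-08 mol/L

5.50e-08


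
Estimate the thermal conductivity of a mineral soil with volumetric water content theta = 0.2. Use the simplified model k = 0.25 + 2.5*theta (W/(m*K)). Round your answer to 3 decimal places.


Step 1: k = 0.25 + 2.5 * theta
Step 2: k = 0.25 + 2.5 * 0.2
Step 3: k = 0.25 + 0.5
Step 4: k = 0.75 W/(m*K)

0.75


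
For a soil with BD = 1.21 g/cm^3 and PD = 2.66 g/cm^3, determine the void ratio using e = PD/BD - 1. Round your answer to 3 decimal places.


Step 1: e = PD / BD - 1
Step 2: e = 2.66 / 1.21 - 1
Step 3: e = 2.19835 - 1
Step 4: e = 1.198

1.198


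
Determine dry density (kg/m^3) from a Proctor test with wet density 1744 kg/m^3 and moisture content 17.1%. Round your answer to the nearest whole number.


Step 1: Dry density = wet density / (1 + w/100)
Step 2: Dry density = 1744 / (1 + 17.1/100)
Step 3: Dry density = 1744 / 1.171
Step 4: Dry density = 1489 kg/m^3

1489


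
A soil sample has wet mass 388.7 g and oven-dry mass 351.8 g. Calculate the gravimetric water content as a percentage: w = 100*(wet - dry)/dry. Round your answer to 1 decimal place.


Step 1: Water mass = wet - dry = 388.7 - 351.8 = 36.9 g
Step 2: w = 100 * water mass / dry mass
Step 3: w = 100 * 36.9 / 351.8 = 10.5%

10.5


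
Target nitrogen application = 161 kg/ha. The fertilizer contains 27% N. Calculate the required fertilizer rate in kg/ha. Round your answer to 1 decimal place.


Step 1: Fertilizer rate = target N / (N content / 100)
Step 2: Rate = 161 / (27 / 100)
Step 3: Rate = 161 / 0.27
Step 4: Rate = 596.3 kg/ha

596.3


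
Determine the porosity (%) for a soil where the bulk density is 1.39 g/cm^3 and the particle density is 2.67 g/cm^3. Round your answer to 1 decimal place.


Step 1: Formula: n = 100 * (1 - BD / PD)
Step 2: n = 100 * (1 - 1.39 / 2.67)
Step 3: n = 100 * (1 - 0.5206)
Step 4: n = 47.9%

47.9


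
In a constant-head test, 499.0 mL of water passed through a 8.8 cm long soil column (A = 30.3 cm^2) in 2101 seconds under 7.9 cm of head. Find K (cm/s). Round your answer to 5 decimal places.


Step 1: K = Q * L / (A * t * h)
Step 2: Numerator = 499.0 * 8.8 = 4391.2
Step 3: Denominator = 30.3 * 2101 * 7.9 = 502916.37
Step 4: K = 4391.2 / 502916.37 = 0.00873 cm/s

0.00873


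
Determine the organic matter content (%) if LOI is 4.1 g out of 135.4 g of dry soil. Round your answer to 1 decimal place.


Step 1: OM% = 100 * LOI / sample mass
Step 2: OM = 100 * 4.1 / 135.4
Step 3: OM = 3.0%

3.0


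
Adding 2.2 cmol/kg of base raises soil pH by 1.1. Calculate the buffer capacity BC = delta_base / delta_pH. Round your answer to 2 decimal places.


Step 1: BC = change in base / change in pH
Step 2: BC = 2.2 / 1.1
Step 3: BC = 2.0 cmol/(kg*pH unit)

2.0


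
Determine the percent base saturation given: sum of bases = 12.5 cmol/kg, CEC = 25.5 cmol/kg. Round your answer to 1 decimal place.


Step 1: BS = 100 * (sum of bases) / CEC
Step 2: BS = 100 * 12.5 / 25.5
Step 3: BS = 49.0%

49.0


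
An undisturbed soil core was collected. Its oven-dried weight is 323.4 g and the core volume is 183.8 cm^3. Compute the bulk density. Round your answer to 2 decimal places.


Step 1: Identify the formula: BD = dry mass / volume
Step 2: Substitute values: BD = 323.4 / 183.8
Step 3: BD = 1.76 g/cm^3

1.76


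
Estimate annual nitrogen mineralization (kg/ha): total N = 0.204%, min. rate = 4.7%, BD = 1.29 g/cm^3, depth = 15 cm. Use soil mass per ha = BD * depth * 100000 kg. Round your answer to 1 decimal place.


Step 1: Soil mass per ha = BD * depth * 100000 = 1.29 * 15 * 100000 = 1935000 kg
Step 2: Total N pool = soil mass * N%/100 = 1935000 * 0.204/100 = 3947.4 kg/ha
Step 3: N mineralized = N pool * rate%/100 = 3947.4 * 4.7/100 = 185.5 kg/ha/yr

185.5


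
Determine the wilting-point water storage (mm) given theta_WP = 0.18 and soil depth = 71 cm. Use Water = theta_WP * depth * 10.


Step 1: Water (mm) = theta_WP * depth * 10
Step 2: Water = 0.18 * 71 * 10
Step 3: Water = 127.8 mm

127.8


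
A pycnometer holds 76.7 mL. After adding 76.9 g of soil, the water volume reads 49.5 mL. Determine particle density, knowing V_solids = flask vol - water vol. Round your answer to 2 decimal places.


Step 1: Volume of solids = flask volume - water volume with soil
Step 2: V_solids = 76.7 - 49.5 = 27.2 mL
Step 3: Particle density = mass / V_solids = 76.9 / 27.2 = 2.83 g/cm^3

2.83


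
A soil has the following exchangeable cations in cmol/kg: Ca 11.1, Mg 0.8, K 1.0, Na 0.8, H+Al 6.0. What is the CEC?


Step 1: CEC = Ca + Mg + K + Na + (H+Al)
Step 2: CEC = 11.1 + 0.8 + 1.0 + 0.8 + 6.0
Step 3: CEC = 19.7 cmol/kg

19.7


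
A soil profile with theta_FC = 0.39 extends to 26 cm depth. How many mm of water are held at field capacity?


Step 1: Water (mm) = theta_FC * depth (cm) * 10
Step 2: Water = 0.39 * 26 * 10
Step 3: Water = 101.4 mm

101.4


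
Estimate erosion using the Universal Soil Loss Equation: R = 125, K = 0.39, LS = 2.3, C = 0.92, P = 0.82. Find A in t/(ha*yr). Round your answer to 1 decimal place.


Step 1: A = R * K * LS * C * P
Step 2: R * K = 125 * 0.39 = 48.75
Step 3: (R*K) * LS = 48.75 * 2.3 = 112.125
Step 4: * C * P = 112.125 * 0.92 * 0.82 = 84.6
Step 5: A = 84.6 t/(ha*yr)

84.6


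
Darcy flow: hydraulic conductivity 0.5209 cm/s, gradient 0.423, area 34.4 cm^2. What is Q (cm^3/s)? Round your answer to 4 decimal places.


Step 1: Apply Darcy's law: Q = K * i * A
Step 2: Q = 0.5209 * 0.423 * 34.4
Step 3: Q = 7.5797 cm^3/s

7.5797


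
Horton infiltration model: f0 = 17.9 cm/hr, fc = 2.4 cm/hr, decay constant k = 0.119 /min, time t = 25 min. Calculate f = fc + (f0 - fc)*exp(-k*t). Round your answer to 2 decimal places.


Step 1: f = fc + (f0 - fc) * exp(-k * t)
Step 2: exp(-0.119 * 25) = 0.051047
Step 3: f = 2.4 + (17.9 - 2.4) * 0.051047
Step 4: f = 2.4 + 15.5 * 0.051047
Step 5: f = 3.19 cm/hr

3.19


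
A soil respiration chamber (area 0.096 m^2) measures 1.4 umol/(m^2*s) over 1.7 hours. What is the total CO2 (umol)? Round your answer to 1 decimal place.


Step 1: Convert time to seconds: 1.7 hr * 3600 = 6120.0 s
Step 2: Total = flux * area * time_s
Step 3: Total = 1.4 * 0.096 * 6120.0
Step 4: Total = 822.5 umol

822.5


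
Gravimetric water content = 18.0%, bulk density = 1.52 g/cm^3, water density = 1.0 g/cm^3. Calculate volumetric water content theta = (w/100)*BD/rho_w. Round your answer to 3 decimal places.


Step 1: theta = (w / 100) * BD / rho_w
Step 2: theta = (18.0 / 100) * 1.52 / 1.0
Step 3: theta = 0.18 * 1.52
Step 4: theta = 0.274

0.274


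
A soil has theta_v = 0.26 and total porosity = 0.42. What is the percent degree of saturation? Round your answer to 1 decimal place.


Step 1: S = 100 * theta_v / n
Step 2: S = 100 * 0.26 / 0.42
Step 3: S = 61.9%

61.9


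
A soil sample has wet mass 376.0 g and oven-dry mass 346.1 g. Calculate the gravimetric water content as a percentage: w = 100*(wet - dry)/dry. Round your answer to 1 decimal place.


Step 1: Water mass = wet - dry = 376.0 - 346.1 = 29.9 g
Step 2: w = 100 * water mass / dry mass
Step 3: w = 100 * 29.9 / 346.1 = 8.6%

8.6


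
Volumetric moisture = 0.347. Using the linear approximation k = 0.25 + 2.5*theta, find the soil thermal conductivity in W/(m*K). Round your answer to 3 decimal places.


Step 1: k = 0.25 + 2.5 * theta
Step 2: k = 0.25 + 2.5 * 0.347
Step 3: k = 0.25 + 0.868
Step 4: k = 1.118 W/(m*K)

1.118


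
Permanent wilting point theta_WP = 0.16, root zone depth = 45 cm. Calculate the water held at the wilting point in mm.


Step 1: Water (mm) = theta_WP * depth * 10
Step 2: Water = 0.16 * 45 * 10
Step 3: Water = 72.0 mm

72.0


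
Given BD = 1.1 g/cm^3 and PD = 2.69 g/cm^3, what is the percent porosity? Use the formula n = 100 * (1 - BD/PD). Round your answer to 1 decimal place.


Step 1: Formula: n = 100 * (1 - BD / PD)
Step 2: n = 100 * (1 - 1.1 / 2.69)
Step 3: n = 100 * (1 - 0.40892)
Step 4: n = 59.1%

59.1


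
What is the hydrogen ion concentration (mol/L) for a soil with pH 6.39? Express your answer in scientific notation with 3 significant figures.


Step 1: [H+] = 10^(-pH)
Step 2: [H+] = 10^(-6.39)
Step 3: [H+] = 4.07e-07 mol/L

4.07e-07


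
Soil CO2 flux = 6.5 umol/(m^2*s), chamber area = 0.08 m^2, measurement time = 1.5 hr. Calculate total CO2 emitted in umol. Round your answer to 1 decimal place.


Step 1: Convert time to seconds: 1.5 hr * 3600 = 5400.0 s
Step 2: Total = flux * area * time_s
Step 3: Total = 6.5 * 0.08 * 5400.0
Step 4: Total = 2808.0 umol

2808.0


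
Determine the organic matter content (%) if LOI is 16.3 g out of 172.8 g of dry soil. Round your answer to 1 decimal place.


Step 1: OM% = 100 * LOI / sample mass
Step 2: OM = 100 * 16.3 / 172.8
Step 3: OM = 9.4%

9.4


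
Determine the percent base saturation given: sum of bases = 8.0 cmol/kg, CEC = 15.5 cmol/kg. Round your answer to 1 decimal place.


Step 1: BS = 100 * (sum of bases) / CEC
Step 2: BS = 100 * 8.0 / 15.5
Step 3: BS = 51.6%

51.6


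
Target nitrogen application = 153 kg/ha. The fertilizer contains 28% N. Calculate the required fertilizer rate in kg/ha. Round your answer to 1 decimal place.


Step 1: Fertilizer rate = target N / (N content / 100)
Step 2: Rate = 153 / (28 / 100)
Step 3: Rate = 153 / 0.28
Step 4: Rate = 546.4 kg/ha

546.4


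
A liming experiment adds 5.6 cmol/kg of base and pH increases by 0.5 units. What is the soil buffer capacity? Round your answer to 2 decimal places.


Step 1: BC = change in base / change in pH
Step 2: BC = 5.6 / 0.5
Step 3: BC = 11.2 cmol/(kg*pH unit)

11.2


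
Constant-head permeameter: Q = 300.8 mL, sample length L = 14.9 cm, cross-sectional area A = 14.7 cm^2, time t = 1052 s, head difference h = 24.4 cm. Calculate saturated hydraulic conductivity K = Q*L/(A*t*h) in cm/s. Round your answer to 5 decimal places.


Step 1: K = Q * L / (A * t * h)
Step 2: Numerator = 300.8 * 14.9 = 4481.92
Step 3: Denominator = 14.7 * 1052 * 24.4 = 377331.36
Step 4: K = 4481.92 / 377331.36 = 0.01188 cm/s

0.01188


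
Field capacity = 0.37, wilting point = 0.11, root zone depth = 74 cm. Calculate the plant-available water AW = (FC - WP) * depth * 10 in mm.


Step 1: Available water = (FC - WP) * depth * 10
Step 2: AW = (0.37 - 0.11) * 74 * 10
Step 3: AW = 0.26 * 74 * 10
Step 4: AW = 192.4 mm

192.4


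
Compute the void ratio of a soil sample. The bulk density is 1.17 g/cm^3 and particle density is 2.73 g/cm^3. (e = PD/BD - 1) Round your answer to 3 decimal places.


Step 1: e = PD / BD - 1
Step 2: e = 2.73 / 1.17 - 1
Step 3: e = 2.33333 - 1
Step 4: e = 1.333

1.333


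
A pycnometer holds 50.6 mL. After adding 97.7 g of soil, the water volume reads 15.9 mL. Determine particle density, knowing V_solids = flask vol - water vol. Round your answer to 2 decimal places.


Step 1: Volume of solids = flask volume - water volume with soil
Step 2: V_solids = 50.6 - 15.9 = 34.7 mL
Step 3: Particle density = mass / V_solids = 97.7 / 34.7 = 2.82 g/cm^3

2.82


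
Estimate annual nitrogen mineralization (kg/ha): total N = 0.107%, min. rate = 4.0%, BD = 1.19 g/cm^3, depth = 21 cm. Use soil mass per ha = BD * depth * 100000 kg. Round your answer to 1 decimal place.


Step 1: Soil mass per ha = BD * depth * 100000 = 1.19 * 21 * 100000 = 2499000 kg
Step 2: Total N pool = soil mass * N%/100 = 2499000 * 0.107/100 = 2673.93 kg/ha
Step 3: N mineralized = N pool * rate%/100 = 2673.93 * 4.0/100 = 107.0 kg/ha/yr

107.0


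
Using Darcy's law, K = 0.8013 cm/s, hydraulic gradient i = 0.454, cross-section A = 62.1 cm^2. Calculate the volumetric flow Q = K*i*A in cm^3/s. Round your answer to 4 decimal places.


Step 1: Apply Darcy's law: Q = K * i * A
Step 2: Q = 0.8013 * 0.454 * 62.1
Step 3: Q = 22.5914 cm^3/s

22.5914


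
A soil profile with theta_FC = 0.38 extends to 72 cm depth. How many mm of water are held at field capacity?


Step 1: Water (mm) = theta_FC * depth (cm) * 10
Step 2: Water = 0.38 * 72 * 10
Step 3: Water = 273.6 mm

273.6


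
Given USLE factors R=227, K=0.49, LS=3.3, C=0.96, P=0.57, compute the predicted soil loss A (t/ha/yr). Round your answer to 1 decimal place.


Step 1: A = R * K * LS * C * P
Step 2: R * K = 227 * 0.49 = 111.23
Step 3: (R*K) * LS = 111.23 * 3.3 = 367.059
Step 4: * C * P = 367.059 * 0.96 * 0.57 = 200.9
Step 5: A = 200.9 t/(ha*yr)

200.9


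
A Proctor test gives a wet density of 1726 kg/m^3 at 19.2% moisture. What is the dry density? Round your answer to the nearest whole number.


Step 1: Dry density = wet density / (1 + w/100)
Step 2: Dry density = 1726 / (1 + 19.2/100)
Step 3: Dry density = 1726 / 1.192
Step 4: Dry density = 1448 kg/m^3

1448


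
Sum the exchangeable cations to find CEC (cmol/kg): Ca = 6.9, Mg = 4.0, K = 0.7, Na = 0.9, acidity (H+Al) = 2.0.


Step 1: CEC = Ca + Mg + K + Na + (H+Al)
Step 2: CEC = 6.9 + 4.0 + 0.7 + 0.9 + 2.0
Step 3: CEC = 14.5 cmol/kg

14.5


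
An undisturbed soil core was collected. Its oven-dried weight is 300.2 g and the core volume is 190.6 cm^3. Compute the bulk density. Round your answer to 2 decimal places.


Step 1: Identify the formula: BD = dry mass / volume
Step 2: Substitute values: BD = 300.2 / 190.6
Step 3: BD = 1.58 g/cm^3

1.58


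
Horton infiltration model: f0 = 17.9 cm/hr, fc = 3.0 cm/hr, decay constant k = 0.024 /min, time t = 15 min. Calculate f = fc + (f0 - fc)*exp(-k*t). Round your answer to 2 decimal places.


Step 1: f = fc + (f0 - fc) * exp(-k * t)
Step 2: exp(-0.024 * 15) = 0.697676
Step 3: f = 3.0 + (17.9 - 3.0) * 0.697676
Step 4: f = 3.0 + 14.9 * 0.697676
Step 5: f = 13.4 cm/hr

13.4


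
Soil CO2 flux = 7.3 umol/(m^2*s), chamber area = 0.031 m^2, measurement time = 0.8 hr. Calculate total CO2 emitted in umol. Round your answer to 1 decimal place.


Step 1: Convert time to seconds: 0.8 hr * 3600 = 2880.0 s
Step 2: Total = flux * area * time_s
Step 3: Total = 7.3 * 0.031 * 2880.0
Step 4: Total = 651.7 umol

651.7


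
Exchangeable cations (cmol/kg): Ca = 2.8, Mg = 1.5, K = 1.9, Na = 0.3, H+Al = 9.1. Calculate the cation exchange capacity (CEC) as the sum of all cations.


Step 1: CEC = Ca + Mg + K + Na + (H+Al)
Step 2: CEC = 2.8 + 1.5 + 1.9 + 0.3 + 9.1
Step 3: CEC = 15.6 cmol/kg

15.6


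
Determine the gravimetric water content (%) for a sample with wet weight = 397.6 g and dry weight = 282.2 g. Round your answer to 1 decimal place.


Step 1: Water mass = wet - dry = 397.6 - 282.2 = 115.4 g
Step 2: w = 100 * water mass / dry mass
Step 3: w = 100 * 115.4 / 282.2 = 40.9%

40.9


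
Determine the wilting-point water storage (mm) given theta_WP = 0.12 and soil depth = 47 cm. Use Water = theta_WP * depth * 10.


Step 1: Water (mm) = theta_WP * depth * 10
Step 2: Water = 0.12 * 47 * 10
Step 3: Water = 56.4 mm

56.4


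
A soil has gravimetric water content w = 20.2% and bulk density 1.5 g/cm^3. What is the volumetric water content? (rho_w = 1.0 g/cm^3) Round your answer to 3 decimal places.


Step 1: theta = (w / 100) * BD / rho_w
Step 2: theta = (20.2 / 100) * 1.5 / 1.0
Step 3: theta = 0.202 * 1.5
Step 4: theta = 0.303

0.303


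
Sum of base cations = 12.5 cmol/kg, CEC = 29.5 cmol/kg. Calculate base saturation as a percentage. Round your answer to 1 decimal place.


Step 1: BS = 100 * (sum of bases) / CEC
Step 2: BS = 100 * 12.5 / 29.5
Step 3: BS = 42.4%

42.4


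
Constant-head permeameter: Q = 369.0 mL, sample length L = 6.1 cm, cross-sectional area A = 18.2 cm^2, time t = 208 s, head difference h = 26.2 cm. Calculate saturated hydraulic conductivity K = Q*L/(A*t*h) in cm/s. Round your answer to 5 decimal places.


Step 1: K = Q * L / (A * t * h)
Step 2: Numerator = 369.0 * 6.1 = 2250.9
Step 3: Denominator = 18.2 * 208 * 26.2 = 99182.72
Step 4: K = 2250.9 / 99182.72 = 0.02269 cm/s

0.02269


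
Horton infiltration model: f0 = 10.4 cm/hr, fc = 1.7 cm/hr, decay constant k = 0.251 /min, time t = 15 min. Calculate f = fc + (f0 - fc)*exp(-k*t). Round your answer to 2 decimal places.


Step 1: f = fc + (f0 - fc) * exp(-k * t)
Step 2: exp(-0.251 * 15) = 0.023168
Step 3: f = 1.7 + (10.4 - 1.7) * 0.023168
Step 4: f = 1.7 + 8.7 * 0.023168
Step 5: f = 1.9 cm/hr

1.9


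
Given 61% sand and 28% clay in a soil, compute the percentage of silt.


Step 1: sand + silt + clay = 100%
Step 2: silt = 100 - sand - clay
Step 3: silt = 100 - 61 - 28
Step 4: silt = 11%

11


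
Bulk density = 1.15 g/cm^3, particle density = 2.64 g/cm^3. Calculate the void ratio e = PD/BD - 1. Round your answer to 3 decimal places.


Step 1: e = PD / BD - 1
Step 2: e = 2.64 / 1.15 - 1
Step 3: e = 2.29565 - 1
Step 4: e = 1.296

1.296


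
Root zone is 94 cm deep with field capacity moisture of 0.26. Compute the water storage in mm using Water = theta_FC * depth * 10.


Step 1: Water (mm) = theta_FC * depth (cm) * 10
Step 2: Water = 0.26 * 94 * 10
Step 3: Water = 244.4 mm

244.4


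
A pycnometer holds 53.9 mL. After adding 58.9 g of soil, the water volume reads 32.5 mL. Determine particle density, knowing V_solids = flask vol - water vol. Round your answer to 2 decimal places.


Step 1: Volume of solids = flask volume - water volume with soil
Step 2: V_solids = 53.9 - 32.5 = 21.4 mL
Step 3: Particle density = mass / V_solids = 58.9 / 21.4 = 2.75 g/cm^3

2.75


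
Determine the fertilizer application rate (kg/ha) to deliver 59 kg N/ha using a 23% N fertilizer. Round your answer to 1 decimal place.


Step 1: Fertilizer rate = target N / (N content / 100)
Step 2: Rate = 59 / (23 / 100)
Step 3: Rate = 59 / 0.23
Step 4: Rate = 256.5 kg/ha

256.5


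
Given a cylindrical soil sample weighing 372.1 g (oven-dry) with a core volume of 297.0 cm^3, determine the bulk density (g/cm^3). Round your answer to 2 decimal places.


Step 1: Identify the formula: BD = dry mass / volume
Step 2: Substitute values: BD = 372.1 / 297.0
Step 3: BD = 1.25 g/cm^3

1.25


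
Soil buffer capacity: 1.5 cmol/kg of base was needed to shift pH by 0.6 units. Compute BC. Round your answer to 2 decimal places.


Step 1: BC = change in base / change in pH
Step 2: BC = 1.5 / 0.6
Step 3: BC = 2.5 cmol/(kg*pH unit)

2.5


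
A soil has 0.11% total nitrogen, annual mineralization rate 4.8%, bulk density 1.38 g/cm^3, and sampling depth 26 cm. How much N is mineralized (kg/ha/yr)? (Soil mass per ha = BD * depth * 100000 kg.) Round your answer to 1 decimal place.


Step 1: Soil mass per ha = BD * depth * 100000 = 1.38 * 26 * 100000 = 3588000 kg
Step 2: Total N pool = soil mass * N%/100 = 3588000 * 0.11/100 = 3946.8 kg/ha
Step 3: N mineralized = N pool * rate%/100 = 3946.8 * 4.8/100 = 189.4 kg/ha/yr

189.4


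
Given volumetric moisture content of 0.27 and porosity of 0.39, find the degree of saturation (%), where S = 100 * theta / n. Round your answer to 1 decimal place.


Step 1: S = 100 * theta_v / n
Step 2: S = 100 * 0.27 / 0.39
Step 3: S = 69.2%

69.2


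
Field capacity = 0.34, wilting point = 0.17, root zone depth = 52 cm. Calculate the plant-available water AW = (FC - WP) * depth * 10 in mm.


Step 1: Available water = (FC - WP) * depth * 10
Step 2: AW = (0.34 - 0.17) * 52 * 10
Step 3: AW = 0.17 * 52 * 10
Step 4: AW = 88.4 mm

88.4


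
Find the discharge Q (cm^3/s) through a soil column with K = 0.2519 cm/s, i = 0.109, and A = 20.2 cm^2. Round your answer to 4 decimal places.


Step 1: Apply Darcy's law: Q = K * i * A
Step 2: Q = 0.2519 * 0.109 * 20.2
Step 3: Q = 0.5546 cm^3/s

0.5546


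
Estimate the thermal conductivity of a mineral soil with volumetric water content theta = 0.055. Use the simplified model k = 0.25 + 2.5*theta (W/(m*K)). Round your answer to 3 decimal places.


Step 1: k = 0.25 + 2.5 * theta
Step 2: k = 0.25 + 2.5 * 0.055
Step 3: k = 0.25 + 0.138
Step 4: k = 0.388 W/(m*K)

0.388


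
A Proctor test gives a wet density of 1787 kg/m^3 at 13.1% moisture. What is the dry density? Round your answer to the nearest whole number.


Step 1: Dry density = wet density / (1 + w/100)
Step 2: Dry density = 1787 / (1 + 13.1/100)
Step 3: Dry density = 1787 / 1.131
Step 4: Dry density = 1580 kg/m^3

1580


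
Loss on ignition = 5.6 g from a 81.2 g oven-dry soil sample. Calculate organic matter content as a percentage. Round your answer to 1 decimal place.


Step 1: OM% = 100 * LOI / sample mass
Step 2: OM = 100 * 5.6 / 81.2
Step 3: OM = 6.9%

6.9


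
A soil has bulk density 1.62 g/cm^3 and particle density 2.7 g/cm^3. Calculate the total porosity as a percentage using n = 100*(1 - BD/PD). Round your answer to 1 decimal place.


Step 1: Formula: n = 100 * (1 - BD / PD)
Step 2: n = 100 * (1 - 1.62 / 2.7)
Step 3: n = 100 * (1 - 0.6)
Step 4: n = 40.0%

40.0


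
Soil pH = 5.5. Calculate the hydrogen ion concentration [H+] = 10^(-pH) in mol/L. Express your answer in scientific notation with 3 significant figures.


Step 1: [H+] = 10^(-pH)
Step 2: [H+] = 10^(-5.5)
Step 3: [H+] = 3.16e-06 mol/L

3.16e-06


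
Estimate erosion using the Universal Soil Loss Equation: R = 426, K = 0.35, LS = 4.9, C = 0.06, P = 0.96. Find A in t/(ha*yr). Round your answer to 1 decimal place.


Step 1: A = R * K * LS * C * P
Step 2: R * K = 426 * 0.35 = 149.1
Step 3: (R*K) * LS = 149.1 * 4.9 = 730.59
Step 4: * C * P = 730.59 * 0.06 * 0.96 = 42.1
Step 5: A = 42.1 t/(ha*yr)

42.1


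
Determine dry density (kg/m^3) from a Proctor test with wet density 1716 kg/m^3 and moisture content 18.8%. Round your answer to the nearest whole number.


Step 1: Dry density = wet density / (1 + w/100)
Step 2: Dry density = 1716 / (1 + 18.8/100)
Step 3: Dry density = 1716 / 1.188
Step 4: Dry density = 1444 kg/m^3

1444


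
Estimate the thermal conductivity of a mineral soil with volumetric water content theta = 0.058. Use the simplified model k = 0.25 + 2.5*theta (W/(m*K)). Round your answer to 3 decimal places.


Step 1: k = 0.25 + 2.5 * theta
Step 2: k = 0.25 + 2.5 * 0.058
Step 3: k = 0.25 + 0.145
Step 4: k = 0.395 W/(m*K)

0.395


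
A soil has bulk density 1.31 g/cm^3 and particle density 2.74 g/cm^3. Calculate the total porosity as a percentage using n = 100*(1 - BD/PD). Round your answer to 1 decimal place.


Step 1: Formula: n = 100 * (1 - BD / PD)
Step 2: n = 100 * (1 - 1.31 / 2.74)
Step 3: n = 100 * (1 - 0.4781)
Step 4: n = 52.2%

52.2


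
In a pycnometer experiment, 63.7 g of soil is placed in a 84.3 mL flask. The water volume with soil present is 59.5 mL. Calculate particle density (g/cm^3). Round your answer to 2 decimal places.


Step 1: Volume of solids = flask volume - water volume with soil
Step 2: V_solids = 84.3 - 59.5 = 24.8 mL
Step 3: Particle density = mass / V_solids = 63.7 / 24.8 = 2.57 g/cm^3

2.57


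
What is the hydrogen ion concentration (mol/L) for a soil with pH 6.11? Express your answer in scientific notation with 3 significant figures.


Step 1: [H+] = 10^(-pH)
Step 2: [H+] = 10^(-6.11)
Step 3: [H+] = 7.76e-07 mol/L

7.76e-07


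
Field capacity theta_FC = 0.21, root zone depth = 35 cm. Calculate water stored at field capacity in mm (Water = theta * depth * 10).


Step 1: Water (mm) = theta_FC * depth (cm) * 10
Step 2: Water = 0.21 * 35 * 10
Step 3: Water = 73.5 mm

73.5


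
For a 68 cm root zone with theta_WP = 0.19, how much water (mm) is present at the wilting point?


Step 1: Water (mm) = theta_WP * depth * 10
Step 2: Water = 0.19 * 68 * 10
Step 3: Water = 129.2 mm

129.2


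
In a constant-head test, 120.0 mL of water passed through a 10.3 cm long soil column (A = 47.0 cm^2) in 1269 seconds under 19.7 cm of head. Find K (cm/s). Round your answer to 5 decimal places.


Step 1: K = Q * L / (A * t * h)
Step 2: Numerator = 120.0 * 10.3 = 1236.0
Step 3: Denominator = 47.0 * 1269 * 19.7 = 1174967.1
Step 4: K = 1236.0 / 1174967.1 = 0.00105 cm/s

0.00105


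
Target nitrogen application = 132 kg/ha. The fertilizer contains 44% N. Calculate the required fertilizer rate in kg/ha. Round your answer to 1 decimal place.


Step 1: Fertilizer rate = target N / (N content / 100)
Step 2: Rate = 132 / (44 / 100)
Step 3: Rate = 132 / 0.44
Step 4: Rate = 300.0 kg/ha

300.0


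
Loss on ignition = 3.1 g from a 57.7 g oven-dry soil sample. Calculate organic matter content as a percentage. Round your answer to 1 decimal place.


Step 1: OM% = 100 * LOI / sample mass
Step 2: OM = 100 * 3.1 / 57.7
Step 3: OM = 5.4%

5.4


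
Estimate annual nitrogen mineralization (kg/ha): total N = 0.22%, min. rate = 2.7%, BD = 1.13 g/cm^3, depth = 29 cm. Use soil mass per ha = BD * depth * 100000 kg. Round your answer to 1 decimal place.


Step 1: Soil mass per ha = BD * depth * 100000 = 1.13 * 29 * 100000 = 3277000 kg
Step 2: Total N pool = soil mass * N%/100 = 3277000 * 0.22/100 = 7209.4 kg/ha
Step 3: N mineralized = N pool * rate%/100 = 7209.4 * 2.7/100 = 194.7 kg/ha/yr

194.7


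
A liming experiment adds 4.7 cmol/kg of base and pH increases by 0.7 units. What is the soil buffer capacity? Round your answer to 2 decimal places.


Step 1: BC = change in base / change in pH
Step 2: BC = 4.7 / 0.7
Step 3: BC = 6.71 cmol/(kg*pH unit)

6.71


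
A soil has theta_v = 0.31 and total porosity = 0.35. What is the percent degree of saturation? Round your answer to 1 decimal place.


Step 1: S = 100 * theta_v / n
Step 2: S = 100 * 0.31 / 0.35
Step 3: S = 88.6%

88.6


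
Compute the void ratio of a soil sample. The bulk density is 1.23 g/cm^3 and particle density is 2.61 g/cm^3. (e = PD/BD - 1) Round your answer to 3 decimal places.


Step 1: e = PD / BD - 1
Step 2: e = 2.61 / 1.23 - 1
Step 3: e = 2.12195 - 1
Step 4: e = 1.122

1.122


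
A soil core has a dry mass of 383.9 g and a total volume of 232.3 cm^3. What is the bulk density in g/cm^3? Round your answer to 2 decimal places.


Step 1: Identify the formula: BD = dry mass / volume
Step 2: Substitute values: BD = 383.9 / 232.3
Step 3: BD = 1.65 g/cm^3

1.65


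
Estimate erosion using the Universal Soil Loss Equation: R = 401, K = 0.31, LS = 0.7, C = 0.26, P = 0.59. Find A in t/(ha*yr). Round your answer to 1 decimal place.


Step 1: A = R * K * LS * C * P
Step 2: R * K = 401 * 0.31 = 124.31
Step 3: (R*K) * LS = 124.31 * 0.7 = 87.017
Step 4: * C * P = 87.017 * 0.26 * 0.59 = 13.3
Step 5: A = 13.3 t/(ha*yr)

13.3


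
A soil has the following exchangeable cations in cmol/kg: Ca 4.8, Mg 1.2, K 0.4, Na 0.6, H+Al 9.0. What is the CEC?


Step 1: CEC = Ca + Mg + K + Na + (H+Al)
Step 2: CEC = 4.8 + 1.2 + 0.4 + 0.6 + 9.0
Step 3: CEC = 16.0 cmol/kg

16.0


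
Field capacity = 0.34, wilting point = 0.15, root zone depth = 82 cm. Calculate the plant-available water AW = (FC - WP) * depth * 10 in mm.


Step 1: Available water = (FC - WP) * depth * 10
Step 2: AW = (0.34 - 0.15) * 82 * 10
Step 3: AW = 0.19 * 82 * 10
Step 4: AW = 155.8 mm

155.8


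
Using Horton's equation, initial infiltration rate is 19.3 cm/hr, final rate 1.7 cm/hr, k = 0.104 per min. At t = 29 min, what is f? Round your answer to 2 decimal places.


Step 1: f = fc + (f0 - fc) * exp(-k * t)
Step 2: exp(-0.104 * 29) = 0.048997
Step 3: f = 1.7 + (19.3 - 1.7) * 0.048997
Step 4: f = 1.7 + 17.6 * 0.048997
Step 5: f = 2.56 cm/hr

2.56


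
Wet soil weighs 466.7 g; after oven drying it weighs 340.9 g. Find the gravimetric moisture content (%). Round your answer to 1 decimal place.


Step 1: Water mass = wet - dry = 466.7 - 340.9 = 125.8 g
Step 2: w = 100 * water mass / dry mass
Step 3: w = 100 * 125.8 / 340.9 = 36.9%

36.9


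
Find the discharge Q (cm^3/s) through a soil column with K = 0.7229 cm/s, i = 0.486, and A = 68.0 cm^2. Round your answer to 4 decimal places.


Step 1: Apply Darcy's law: Q = K * i * A
Step 2: Q = 0.7229 * 0.486 * 68.0
Step 3: Q = 23.8904 cm^3/s

23.8904


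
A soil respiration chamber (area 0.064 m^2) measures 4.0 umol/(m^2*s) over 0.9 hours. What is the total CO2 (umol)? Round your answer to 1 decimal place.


Step 1: Convert time to seconds: 0.9 hr * 3600 = 3240.0 s
Step 2: Total = flux * area * time_s
Step 3: Total = 4.0 * 0.064 * 3240.0
Step 4: Total = 829.4 umol

829.4


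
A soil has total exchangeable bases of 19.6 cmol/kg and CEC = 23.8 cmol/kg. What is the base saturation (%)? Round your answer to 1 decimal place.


Step 1: BS = 100 * (sum of bases) / CEC
Step 2: BS = 100 * 19.6 / 23.8
Step 3: BS = 82.4%

82.4


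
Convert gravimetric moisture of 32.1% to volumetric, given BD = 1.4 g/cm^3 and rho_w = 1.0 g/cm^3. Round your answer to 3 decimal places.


Step 1: theta = (w / 100) * BD / rho_w
Step 2: theta = (32.1 / 100) * 1.4 / 1.0
Step 3: theta = 0.321 * 1.4
Step 4: theta = 0.449

0.449


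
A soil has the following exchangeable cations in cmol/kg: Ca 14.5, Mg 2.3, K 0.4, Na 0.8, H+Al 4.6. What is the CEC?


Step 1: CEC = Ca + Mg + K + Na + (H+Al)
Step 2: CEC = 14.5 + 2.3 + 0.4 + 0.8 + 4.6
Step 3: CEC = 22.6 cmol/kg

22.6


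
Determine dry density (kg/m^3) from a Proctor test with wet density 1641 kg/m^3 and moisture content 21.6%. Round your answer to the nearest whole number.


Step 1: Dry density = wet density / (1 + w/100)
Step 2: Dry density = 1641 / (1 + 21.6/100)
Step 3: Dry density = 1641 / 1.216
Step 4: Dry density = 1350 kg/m^3

1350


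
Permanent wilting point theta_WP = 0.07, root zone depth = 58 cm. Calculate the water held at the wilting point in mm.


Step 1: Water (mm) = theta_WP * depth * 10
Step 2: Water = 0.07 * 58 * 10
Step 3: Water = 40.6 mm

40.6


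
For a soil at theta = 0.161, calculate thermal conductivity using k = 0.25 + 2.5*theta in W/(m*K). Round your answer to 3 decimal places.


Step 1: k = 0.25 + 2.5 * theta
Step 2: k = 0.25 + 2.5 * 0.161
Step 3: k = 0.25 + 0.403
Step 4: k = 0.653 W/(m*K)

0.653


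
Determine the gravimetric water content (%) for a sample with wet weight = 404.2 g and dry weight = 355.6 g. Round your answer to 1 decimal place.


Step 1: Water mass = wet - dry = 404.2 - 355.6 = 48.6 g
Step 2: w = 100 * water mass / dry mass
Step 3: w = 100 * 48.6 / 355.6 = 13.7%

13.7


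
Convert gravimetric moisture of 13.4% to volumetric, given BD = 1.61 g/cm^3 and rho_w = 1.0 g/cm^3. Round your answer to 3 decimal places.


Step 1: theta = (w / 100) * BD / rho_w
Step 2: theta = (13.4 / 100) * 1.61 / 1.0
Step 3: theta = 0.134 * 1.61
Step 4: theta = 0.216

0.216


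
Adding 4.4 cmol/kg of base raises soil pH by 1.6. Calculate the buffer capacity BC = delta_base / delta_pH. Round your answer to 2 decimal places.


Step 1: BC = change in base / change in pH
Step 2: BC = 4.4 / 1.6
Step 3: BC = 2.75 cmol/(kg*pH unit)

2.75


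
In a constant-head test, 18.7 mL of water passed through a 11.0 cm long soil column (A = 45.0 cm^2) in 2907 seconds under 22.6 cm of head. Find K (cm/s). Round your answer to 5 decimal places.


Step 1: K = Q * L / (A * t * h)
Step 2: Numerator = 18.7 * 11.0 = 205.7
Step 3: Denominator = 45.0 * 2907 * 22.6 = 2956419.0
Step 4: K = 205.7 / 2956419.0 = 0.00007 cm/s

0.00007


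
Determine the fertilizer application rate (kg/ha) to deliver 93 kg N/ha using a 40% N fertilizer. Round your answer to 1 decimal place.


Step 1: Fertilizer rate = target N / (N content / 100)
Step 2: Rate = 93 / (40 / 100)
Step 3: Rate = 93 / 0.4
Step 4: Rate = 232.5 kg/ha

232.5


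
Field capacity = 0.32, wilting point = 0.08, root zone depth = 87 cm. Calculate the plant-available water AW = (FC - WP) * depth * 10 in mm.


Step 1: Available water = (FC - WP) * depth * 10
Step 2: AW = (0.32 - 0.08) * 87 * 10
Step 3: AW = 0.24 * 87 * 10
Step 4: AW = 208.8 mm

208.8
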